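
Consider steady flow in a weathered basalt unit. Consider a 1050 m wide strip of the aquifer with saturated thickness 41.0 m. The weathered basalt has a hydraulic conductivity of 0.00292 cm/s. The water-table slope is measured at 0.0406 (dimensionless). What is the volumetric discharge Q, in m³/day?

Convert K: 0.00292 cm/s × 864 = 2.523 m/day.
Cross-sectional area A = 1050 × 41.0 = 43050 m².
Hydraulic gradient i = 0.0406.
Darcy's law: Q = K · A · i = 2.523 × 43050 × 0.04060 = 4410 m³/day.

4410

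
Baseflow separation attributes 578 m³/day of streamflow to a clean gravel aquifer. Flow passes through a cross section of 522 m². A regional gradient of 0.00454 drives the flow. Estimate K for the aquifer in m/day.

Hydraulic gradient i = 0.00454.
From Q = K·A·i, K = Q / (A·i) = 578 / (522.0 × 0.004540) = 243.9 m/day.

244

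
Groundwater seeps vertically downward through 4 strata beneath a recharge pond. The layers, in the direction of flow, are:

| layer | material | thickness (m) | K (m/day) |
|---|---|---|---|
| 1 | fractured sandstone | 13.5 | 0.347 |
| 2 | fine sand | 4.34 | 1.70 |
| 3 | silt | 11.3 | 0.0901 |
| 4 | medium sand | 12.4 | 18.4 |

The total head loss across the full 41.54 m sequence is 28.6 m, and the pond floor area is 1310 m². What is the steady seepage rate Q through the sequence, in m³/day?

224

Flow is perpendicular to layering, so the layers act in series and the equivalent K is the thickness-weighted harmonic mean.
Total thickness L = 13.5 + 4.34 + 11.3 + 12.4 = 41.54 m.
Σ(b_i/K_i) = 13.5/0.347 + 4.34/1.70 + 11.3/0.0901 + 12.4/18.4 = 167.5 d.
K_eq = L / Σ(b_i/K_i) = 41.54 / 167.5 = 0.2479 m/day.
Q = K_eq · A · (Δh/L) = 0.2479 × 1310 × (28.6/41.54) = 223.6 m³/day.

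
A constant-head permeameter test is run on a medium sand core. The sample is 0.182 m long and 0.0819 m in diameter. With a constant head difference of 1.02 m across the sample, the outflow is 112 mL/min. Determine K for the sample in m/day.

Cross-sectional area A = π·(d/2)² = π × (0.0819/2)² = 0.005268 m².
Convert discharge: 112 mL/min = 1.867e-06 m³/s.
Darcy's law rearranged: K = Q·L / (A·Δh) = 1.867e-06 × 0.182 / (0.005268 × 1.02) = 6.322e-05 m/s = 5.463 m/day.

5.46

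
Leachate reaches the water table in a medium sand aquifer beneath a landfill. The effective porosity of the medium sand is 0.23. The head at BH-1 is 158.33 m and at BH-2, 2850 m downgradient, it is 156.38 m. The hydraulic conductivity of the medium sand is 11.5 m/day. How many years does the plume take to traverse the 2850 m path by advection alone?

228

Hydraulic gradient i = (158.33 − 156.38) / 2850 = 1.95 / 2850 = 0.0006842.
Darcy flux q = K · i = 11.50 × 0.0006842 = 0.007868 m/day.
Seepage velocity v = q / n_e = 0.007868 / 0.23 = 0.03421 m/day.
Travel time t = L / v = 2850 / 0.03421 = 83308 days = 228.1 years.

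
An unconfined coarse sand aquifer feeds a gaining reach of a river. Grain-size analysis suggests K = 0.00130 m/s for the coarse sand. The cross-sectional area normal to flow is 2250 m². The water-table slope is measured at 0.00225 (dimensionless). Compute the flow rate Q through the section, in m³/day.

Convert K: 0.00130 m/s × 86400 = 112.3 m/day.
Hydraulic gradient i = 0.00225.
Darcy's law: Q = K · A · i = 112.3 × 2250 × 0.002250 = 568.6 m³/day.

569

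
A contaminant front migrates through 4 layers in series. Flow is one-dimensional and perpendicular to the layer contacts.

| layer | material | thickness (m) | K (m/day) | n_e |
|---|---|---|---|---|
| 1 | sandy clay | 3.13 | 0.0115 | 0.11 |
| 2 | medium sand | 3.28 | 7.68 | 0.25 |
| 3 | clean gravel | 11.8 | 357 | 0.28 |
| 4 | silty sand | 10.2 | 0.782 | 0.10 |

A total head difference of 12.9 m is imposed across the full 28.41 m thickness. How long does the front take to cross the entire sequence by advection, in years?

With flow normal to the layers, continuity requires the same specific discharge q through every layer.
Σ(b_i/K_i) = 3.13/0.0115 + 3.28/7.68 + 11.8/357 + 10.2/0.782 = 285.7 d.
q = Δh / Σ(b_i/K_i) = 12.9 / 285.7 = 0.04516 m/day.
In each layer the seepage velocity is v_i = q/n_i, so the layer transit time is t_i = b_i·n_i / q:
  layer 1 (sandy clay): t_1 = 3.13 × 0.11 / 0.04516 = 7.625 d
  layer 2 (medium sand): t_2 = 3.28 × 0.25 / 0.04516 = 18.16 d
  layer 3 (clean gravel): t_3 = 11.8 × 0.28 / 0.04516 = 73.17 d
  layer 4 (silty sand): t_4 = 10.2 × 0.10 / 0.04516 = 22.59 d
Total t = Σ t_i = 121.5 days = 0.3328 years.

0.333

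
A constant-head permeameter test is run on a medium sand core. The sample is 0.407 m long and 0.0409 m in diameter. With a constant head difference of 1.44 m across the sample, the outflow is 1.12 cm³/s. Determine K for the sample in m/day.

20.8

Cross-sectional area A = π·(d/2)² = π × (0.0409/2)² = 0.001314 m².
Convert discharge: 1.12 cm³/s = 1.120e-06 m³/s.
Darcy's law rearranged: K = Q·L / (A·Δh) = 1.120e-06 × 0.407 / (0.001314 × 1.44) = 0.0002409 m/s = 20.82 m/day.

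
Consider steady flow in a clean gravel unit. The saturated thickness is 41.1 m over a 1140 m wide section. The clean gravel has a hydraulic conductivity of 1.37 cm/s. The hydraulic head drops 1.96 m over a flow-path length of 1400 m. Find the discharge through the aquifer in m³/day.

Convert K: 1.37 cm/s × 864 = 1184 m/day.
Cross-sectional area A = 1140 × 41.1 = 46854 m².
Hydraulic gradient i = Δh / L = 1.96 / 1400 = 0.001400.
Darcy's law: Q = K · A · i = 1184 × 46854 × 0.001400 = 77644 m³/day.

77600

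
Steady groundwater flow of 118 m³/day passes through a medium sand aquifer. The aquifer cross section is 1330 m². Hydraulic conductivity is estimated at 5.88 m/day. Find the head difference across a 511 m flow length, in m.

From Q = K·A·i, i = Q / (K·A) = 118 / (5.880 × 1330) = 0.01509.
Head loss Δh = i · L = 0.01509 × 511 = 7.710 m.

7.71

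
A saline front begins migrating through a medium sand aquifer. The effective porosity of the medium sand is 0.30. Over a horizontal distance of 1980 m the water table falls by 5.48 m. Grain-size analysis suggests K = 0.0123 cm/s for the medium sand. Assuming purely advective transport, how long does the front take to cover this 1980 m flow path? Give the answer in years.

Convert K: 0.0123 cm/s × 864 = 10.63 m/day.
Hydraulic gradient i = Δh / L = 5.48 / 1980 = 0.002768.
Darcy flux q = K · i = 10.63 × 0.002768 = 0.02941 m/day.
Seepage velocity v = q / n_e = 0.02941 / 0.30 = 0.09804 m/day.
Travel time t = L / v = 1980 / 0.09804 = 20195 days = 55.29 years.

55.3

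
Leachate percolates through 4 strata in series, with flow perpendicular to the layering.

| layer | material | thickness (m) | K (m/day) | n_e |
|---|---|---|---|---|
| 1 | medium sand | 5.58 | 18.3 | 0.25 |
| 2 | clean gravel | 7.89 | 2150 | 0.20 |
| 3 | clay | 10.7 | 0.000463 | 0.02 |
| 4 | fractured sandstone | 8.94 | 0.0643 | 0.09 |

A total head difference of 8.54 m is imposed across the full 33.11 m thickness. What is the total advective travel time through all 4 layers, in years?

With flow normal to the layers, continuity requires the same specific discharge q through every layer.
Σ(b_i/K_i) = 5.58/18.3 + 7.89/2150 + 10.7/0.000463 + 8.94/0.0643 = 23249 d.
q = Δh / Σ(b_i/K_i) = 8.54 / 23249 = 0.0003673 m/day.
In each layer the seepage velocity is v_i = q/n_i, so the layer transit time is t_i = b_i·n_i / q:
  layer 1 (medium sand): t_1 = 5.58 × 0.25 / 0.0003673 = 3798 d
  layer 2 (clean gravel): t_2 = 7.89 × 0.20 / 0.0003673 = 4296 d
  layer 3 (clay): t_3 = 10.7 × 0.02 / 0.0003673 = 582.6 d
  layer 4 (fractured sandstone): t_4 = 8.94 × 0.09 / 0.0003673 = 2190 d
Total t = Σ t_i = 10867 days = 29.75 years.

29.8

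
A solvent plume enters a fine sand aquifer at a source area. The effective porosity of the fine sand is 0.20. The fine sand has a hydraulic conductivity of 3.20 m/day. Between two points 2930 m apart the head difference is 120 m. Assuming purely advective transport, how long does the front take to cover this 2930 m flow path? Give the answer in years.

12.2

Hydraulic gradient i = Δh / L = 120 / 2930 = 0.04096.
Darcy flux q = K · i = 3.200 × 0.04096 = 0.1311 m/day.
Seepage velocity v = q / n_e = 0.1311 / 0.20 = 0.6553 m/day.
Travel time t = L / v = 2930 / 0.6553 = 4471 days = 12.24 years.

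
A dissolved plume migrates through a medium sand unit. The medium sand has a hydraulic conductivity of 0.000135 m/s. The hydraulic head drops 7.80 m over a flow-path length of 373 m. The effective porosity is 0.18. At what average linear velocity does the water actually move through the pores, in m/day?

1.36

Convert K: 0.000135 m/s × 86400 = 11.66 m/day.
Hydraulic gradient i = Δh / L = 7.80 / 373 = 0.02091.
Darcy flux q = K · i = 11.66 × 0.02091 = 0.2439 m/day.
Seepage velocity v = q / n_e = 0.2439 / 0.18 = 1.355 m/day.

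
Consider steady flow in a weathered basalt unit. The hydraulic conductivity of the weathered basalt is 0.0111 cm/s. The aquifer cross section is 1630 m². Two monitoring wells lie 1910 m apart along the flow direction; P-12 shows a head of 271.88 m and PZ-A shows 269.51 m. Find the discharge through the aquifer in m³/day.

Convert K: 0.0111 cm/s × 864 = 9.590 m/day.
Hydraulic gradient i = (271.88 − 269.51) / 1910 = 2.37 / 1910 = 0.001241.
Darcy's law: Q = K · A · i = 9.590 × 1630 × 0.001241 = 19.40 m³/day.

19.4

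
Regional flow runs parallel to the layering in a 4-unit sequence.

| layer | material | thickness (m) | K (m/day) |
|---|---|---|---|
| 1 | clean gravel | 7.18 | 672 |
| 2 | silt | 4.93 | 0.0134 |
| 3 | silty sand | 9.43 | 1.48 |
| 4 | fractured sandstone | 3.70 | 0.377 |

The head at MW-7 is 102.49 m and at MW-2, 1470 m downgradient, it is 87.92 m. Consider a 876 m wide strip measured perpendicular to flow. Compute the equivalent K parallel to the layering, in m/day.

Flow is parallel to layering, so each bed carries its own Darcy discharge and the transmissivities add.
Σ(K_i·b_i) = 672×7.18 + 0.0134×4.93 + 1.48×9.43 + 0.377×3.70 = 4840 m²/day.
Total thickness b = 25.24 m, so K_eq = Σ(K_i·b_i)/b = 191.8 m/day.

192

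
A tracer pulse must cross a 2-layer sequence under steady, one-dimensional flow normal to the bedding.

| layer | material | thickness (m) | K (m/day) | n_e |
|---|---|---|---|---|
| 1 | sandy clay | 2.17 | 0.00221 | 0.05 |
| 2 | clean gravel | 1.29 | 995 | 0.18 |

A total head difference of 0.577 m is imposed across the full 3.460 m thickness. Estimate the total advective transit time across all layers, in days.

With flow normal to the layers, continuity requires the same specific discharge q through every layer.
Σ(b_i/K_i) = 2.17/0.00221 + 1.29/995 = 981.9 d.
q = Δh / Σ(b_i/K_i) = 0.577 / 981.9 = 0.0005876 m/day.
In each layer the seepage velocity is v_i = q/n_i, so the layer transit time is t_i = b_i·n_i / q:
  layer 1 (sandy clay): t_1 = 2.17 × 0.05 / 0.0005876 = 184.6 d
  layer 2 (clean gravel): t_2 = 1.29 × 0.18 / 0.0005876 = 395.1 d
Total t = Σ t_i = 579.8 days.

580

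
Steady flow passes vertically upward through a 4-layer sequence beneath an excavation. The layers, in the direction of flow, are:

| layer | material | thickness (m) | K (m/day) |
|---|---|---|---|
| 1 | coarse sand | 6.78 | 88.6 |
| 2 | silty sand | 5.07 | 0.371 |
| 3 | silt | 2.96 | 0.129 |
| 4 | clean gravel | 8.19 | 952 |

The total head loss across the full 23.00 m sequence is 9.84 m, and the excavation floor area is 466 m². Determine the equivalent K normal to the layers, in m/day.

0.627

Flow is perpendicular to layering, so the layers act in series and the equivalent K is the thickness-weighted harmonic mean.
Total thickness L = 6.78 + 5.07 + 2.96 + 8.19 = 23.00 m.
Σ(b_i/K_i) = 6.78/88.6 + 5.07/0.371 + 2.96/0.129 + 8.19/952 = 36.70 d.
K_eq = L / Σ(b_i/K_i) = 23.00 / 36.70 = 0.6268 m/day.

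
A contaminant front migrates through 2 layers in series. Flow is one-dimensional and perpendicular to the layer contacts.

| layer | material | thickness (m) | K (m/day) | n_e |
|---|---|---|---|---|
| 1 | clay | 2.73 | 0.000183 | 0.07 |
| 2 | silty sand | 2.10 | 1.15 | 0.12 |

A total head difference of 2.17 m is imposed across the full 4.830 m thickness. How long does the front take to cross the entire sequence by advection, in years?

8.34

With flow normal to the layers, continuity requires the same specific discharge q through every layer.
Σ(b_i/K_i) = 2.73/0.000183 + 2.10/1.15 = 14920 d.
q = Δh / Σ(b_i/K_i) = 2.17 / 14920 = 0.0001454 m/day.
In each layer the seepage velocity is v_i = q/n_i, so the layer transit time is t_i = b_i·n_i / q:
  layer 1 (clay): t_1 = 2.73 × 0.07 / 0.0001454 = 1314 d
  layer 2 (silty sand): t_2 = 2.10 × 0.12 / 0.0001454 = 1733 d
Total t = Σ t_i = 3047 days = 8.341 years.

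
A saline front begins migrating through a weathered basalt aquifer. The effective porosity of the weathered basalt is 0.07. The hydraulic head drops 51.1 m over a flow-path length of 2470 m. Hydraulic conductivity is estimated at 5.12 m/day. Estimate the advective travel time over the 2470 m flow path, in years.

Hydraulic gradient i = Δh / L = 51.1 / 2470 = 0.02069.
Darcy flux q = K · i = 5.120 × 0.02069 = 0.1059 m/day.
Seepage velocity v = q / n_e = 0.1059 / 0.07 = 1.513 m/day.
Travel time t = L / v = 2470 / 1.513 = 1632 days = 4.469 years.

4.47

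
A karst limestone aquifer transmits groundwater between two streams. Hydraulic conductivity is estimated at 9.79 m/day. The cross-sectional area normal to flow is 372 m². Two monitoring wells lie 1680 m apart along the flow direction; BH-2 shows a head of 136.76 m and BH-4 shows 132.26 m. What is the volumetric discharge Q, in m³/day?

Hydraulic gradient i = (136.76 − 132.26) / 1680 = 4.5 / 1680 = 0.002679.
Darcy's law: Q = K · A · i = 9.790 × 372.0 × 0.002679 = 9.755 m³/day.

9.76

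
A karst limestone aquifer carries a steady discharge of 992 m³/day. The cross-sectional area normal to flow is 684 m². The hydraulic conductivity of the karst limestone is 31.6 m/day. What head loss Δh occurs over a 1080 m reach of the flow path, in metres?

49.6

From Q = K·A·i, i = Q / (K·A) = 992 / (31.60 × 684.0) = 0.04590.
Head loss Δh = i · L = 0.04590 × 1080 = 49.57 m.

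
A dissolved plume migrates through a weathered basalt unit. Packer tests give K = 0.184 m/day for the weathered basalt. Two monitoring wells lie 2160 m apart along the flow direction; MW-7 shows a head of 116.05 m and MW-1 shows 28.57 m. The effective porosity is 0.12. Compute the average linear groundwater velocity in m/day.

0.0621

Hydraulic gradient i = (116.05 − 28.57) / 2160 = 87.48 / 2160 = 0.04050.
Darcy flux q = K · i = 0.1840 × 0.04050 = 0.007452 m/day.
Seepage velocity v = q / n_e = 0.007452 / 0.12 = 0.06210 m/day.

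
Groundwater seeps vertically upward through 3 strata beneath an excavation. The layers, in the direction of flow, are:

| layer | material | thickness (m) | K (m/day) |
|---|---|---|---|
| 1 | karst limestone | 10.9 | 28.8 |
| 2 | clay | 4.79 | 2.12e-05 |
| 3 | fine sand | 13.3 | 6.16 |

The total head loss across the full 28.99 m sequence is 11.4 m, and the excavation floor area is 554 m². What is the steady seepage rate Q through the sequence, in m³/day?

Flow is perpendicular to layering, so the layers act in series and the equivalent K is the thickness-weighted harmonic mean.
Total thickness L = 10.9 + 4.79 + 13.3 = 28.99 m.
Σ(b_i/K_i) = 10.9/28.8 + 4.79/2.12e-05 + 13.3/6.16 = 2.259e+05 d.
K_eq = L / Σ(b_i/K_i) = 28.99 / 2.259e+05 = 0.0001283 m/day.
Q = K_eq · A · (Δh/L) = 0.0001283 × 554 × (11.4/28.99) = 0.02795 m³/day.

0.0280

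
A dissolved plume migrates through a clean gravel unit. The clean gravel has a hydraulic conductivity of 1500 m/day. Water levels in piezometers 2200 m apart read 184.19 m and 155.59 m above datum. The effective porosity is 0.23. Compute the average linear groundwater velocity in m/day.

84.8

Hydraulic gradient i = (184.19 − 155.59) / 2200 = 28.6 / 2200 = 0.01300.
Darcy flux q = K · i = 1500 × 0.01300 = 19.50 m/day.
Seepage velocity v = q / n_e = 19.50 / 0.23 = 84.78 m/day.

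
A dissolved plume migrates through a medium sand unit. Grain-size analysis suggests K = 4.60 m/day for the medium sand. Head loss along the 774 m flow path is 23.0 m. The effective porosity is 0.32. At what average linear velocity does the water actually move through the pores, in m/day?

Hydraulic gradient i = Δh / L = 23.0 / 774 = 0.02972.
Darcy flux q = K · i = 4.600 × 0.02972 = 0.1367 m/day.
Seepage velocity v = q / n_e = 0.1367 / 0.32 = 0.4272 m/day.

0.427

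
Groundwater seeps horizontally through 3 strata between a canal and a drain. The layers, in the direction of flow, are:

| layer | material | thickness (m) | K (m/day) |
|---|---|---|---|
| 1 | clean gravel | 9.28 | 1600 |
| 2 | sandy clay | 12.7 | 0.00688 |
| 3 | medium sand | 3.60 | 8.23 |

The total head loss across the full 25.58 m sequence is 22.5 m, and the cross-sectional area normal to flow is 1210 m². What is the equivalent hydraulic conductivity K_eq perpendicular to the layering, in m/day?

0.0139

Flow is perpendicular to layering, so the layers act in series and the equivalent K is the thickness-weighted harmonic mean.
Total thickness L = 9.28 + 12.7 + 3.60 = 25.58 m.
Σ(b_i/K_i) = 9.28/1600 + 12.7/0.00688 + 3.60/8.23 = 1846 d.
K_eq = L / Σ(b_i/K_i) = 25.58 / 1846 = 0.01385 m/day.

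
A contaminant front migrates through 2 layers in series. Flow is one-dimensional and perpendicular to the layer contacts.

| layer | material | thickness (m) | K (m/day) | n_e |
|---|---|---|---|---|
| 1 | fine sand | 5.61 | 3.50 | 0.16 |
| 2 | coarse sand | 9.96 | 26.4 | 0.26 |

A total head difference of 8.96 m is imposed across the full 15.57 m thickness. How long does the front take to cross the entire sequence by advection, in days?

0.771

With flow normal to the layers, continuity requires the same specific discharge q through every layer.
Σ(b_i/K_i) = 5.61/3.50 + 9.96/26.4 = 1.980 d.
q = Δh / Σ(b_i/K_i) = 8.96 / 1.980 = 4.525 m/day.
In each layer the seepage velocity is v_i = q/n_i, so the layer transit time is t_i = b_i·n_i / q:
  layer 1 (fine sand): t_1 = 5.61 × 0.16 / 4.525 = 0.1984 d
  layer 2 (coarse sand): t_2 = 9.96 × 0.26 / 4.525 = 0.5723 d
Total t = Σ t_i = 0.7707 days.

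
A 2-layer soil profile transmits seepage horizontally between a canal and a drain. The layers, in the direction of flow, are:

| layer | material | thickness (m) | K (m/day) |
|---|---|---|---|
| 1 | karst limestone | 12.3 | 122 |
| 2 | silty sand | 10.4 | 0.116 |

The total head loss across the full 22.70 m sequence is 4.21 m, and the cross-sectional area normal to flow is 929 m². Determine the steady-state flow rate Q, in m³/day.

Flow is perpendicular to layering, so the layers act in series and the equivalent K is the thickness-weighted harmonic mean.
Total thickness L = 12.3 + 10.4 = 22.70 m.
Σ(b_i/K_i) = 12.3/122 + 10.4/0.116 = 89.76 d.
K_eq = L / Σ(b_i/K_i) = 22.70 / 89.76 = 0.2529 m/day.
Q = K_eq · A · (Δh/L) = 0.2529 × 929 × (4.21/22.70) = 43.57 m³/day.

43.6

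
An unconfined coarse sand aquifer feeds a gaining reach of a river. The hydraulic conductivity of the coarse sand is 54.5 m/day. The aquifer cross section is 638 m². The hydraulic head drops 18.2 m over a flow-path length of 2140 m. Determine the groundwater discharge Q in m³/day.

296

Hydraulic gradient i = Δh / L = 18.2 / 2140 = 0.008505.
Darcy's law: Q = K · A · i = 54.50 × 638.0 × 0.008505 = 295.7 m³/day.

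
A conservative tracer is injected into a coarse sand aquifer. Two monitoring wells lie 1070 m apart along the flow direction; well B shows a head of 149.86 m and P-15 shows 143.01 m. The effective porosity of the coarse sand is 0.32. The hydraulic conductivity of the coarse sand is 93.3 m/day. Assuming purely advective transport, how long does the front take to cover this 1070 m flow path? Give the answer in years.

Hydraulic gradient i = (149.86 − 143.01) / 1070 = 6.85 / 1070 = 0.006402.
Darcy flux q = K · i = 93.30 × 0.006402 = 0.5973 m/day.
Seepage velocity v = q / n_e = 0.5973 / 0.32 = 1.867 m/day.
Travel time t = L / v = 1070 / 1.867 = 573.3 days = 1.569 years.

1.57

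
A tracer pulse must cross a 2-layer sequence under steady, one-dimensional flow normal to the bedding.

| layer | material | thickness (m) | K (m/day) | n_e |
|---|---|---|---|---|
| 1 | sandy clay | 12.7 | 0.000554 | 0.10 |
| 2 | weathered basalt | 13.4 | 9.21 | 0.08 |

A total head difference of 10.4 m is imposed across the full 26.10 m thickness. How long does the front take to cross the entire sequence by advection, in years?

14.1

With flow normal to the layers, continuity requires the same specific discharge q through every layer.
Σ(b_i/K_i) = 12.7/0.000554 + 13.4/9.21 = 22926 d.
q = Δh / Σ(b_i/K_i) = 10.4 / 22926 = 0.0004536 m/day.
In each layer the seepage velocity is v_i = q/n_i, so the layer transit time is t_i = b_i·n_i / q:
  layer 1 (sandy clay): t_1 = 12.7 × 0.10 / 0.0004536 = 2800 d
  layer 2 (weathered basalt): t_2 = 13.4 × 0.08 / 0.0004536 = 2363 d
Total t = Σ t_i = 5163 days = 14.13 years.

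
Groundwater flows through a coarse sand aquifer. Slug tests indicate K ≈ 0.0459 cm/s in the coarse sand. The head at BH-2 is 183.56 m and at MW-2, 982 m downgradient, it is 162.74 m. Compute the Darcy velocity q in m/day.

Convert K: 0.0459 cm/s × 864 = 39.66 m/day.
Hydraulic gradient i = (183.56 − 162.74) / 982 = 20.82 / 982 = 0.02120.
Specific discharge q = K · i = 39.66 × 0.02120 = 0.8408 m/day.

0.841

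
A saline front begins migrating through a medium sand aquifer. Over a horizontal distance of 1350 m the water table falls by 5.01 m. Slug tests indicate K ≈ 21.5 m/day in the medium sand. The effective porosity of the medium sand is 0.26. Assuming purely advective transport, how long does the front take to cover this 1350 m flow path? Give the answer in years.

Hydraulic gradient i = Δh / L = 5.01 / 1350 = 0.003711.
Darcy flux q = K · i = 21.50 × 0.003711 = 0.07979 m/day.
Seepage velocity v = q / n_e = 0.07979 / 0.26 = 0.3069 m/day.
Travel time t = L / v = 1350 / 0.3069 = 4399 days = 12.04 years.

12.0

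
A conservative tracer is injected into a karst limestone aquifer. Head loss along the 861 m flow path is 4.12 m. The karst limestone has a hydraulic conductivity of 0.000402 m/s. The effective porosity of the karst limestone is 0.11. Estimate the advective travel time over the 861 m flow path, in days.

570

Convert K: 0.000402 m/s × 86400 = 34.73 m/day.
Hydraulic gradient i = Δh / L = 4.12 / 861 = 0.004785.
Darcy flux q = K · i = 34.73 × 0.004785 = 0.1662 m/day.
Seepage velocity v = q / n_e = 0.1662 / 0.11 = 1.511 m/day.
Travel time t = L / v = 861 / 1.511 = 569.9 days.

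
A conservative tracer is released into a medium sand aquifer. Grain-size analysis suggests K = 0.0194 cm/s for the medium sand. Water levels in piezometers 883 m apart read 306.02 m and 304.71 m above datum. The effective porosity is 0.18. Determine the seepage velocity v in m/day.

Convert K: 0.0194 cm/s × 864 = 16.76 m/day.
Hydraulic gradient i = (306.02 − 304.71) / 883 = 1.31 / 883 = 0.001484.
Darcy flux q = K · i = 16.76 × 0.001484 = 0.02487 m/day.
Seepage velocity v = q / n_e = 0.02487 / 0.18 = 0.1382 m/day.

0.138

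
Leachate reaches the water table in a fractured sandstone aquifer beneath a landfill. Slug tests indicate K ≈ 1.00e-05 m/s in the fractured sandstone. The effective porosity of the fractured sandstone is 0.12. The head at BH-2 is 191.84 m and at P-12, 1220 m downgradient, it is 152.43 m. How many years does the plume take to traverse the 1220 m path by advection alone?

Convert K: 1.00e-05 m/s × 86400 = 0.8640 m/day.
Hydraulic gradient i = (191.84 − 152.43) / 1220 = 39.41 / 1220 = 0.03230.
Darcy flux q = K · i = 0.8640 × 0.03230 = 0.02791 m/day.
Seepage velocity v = q / n_e = 0.02791 / 0.12 = 0.2326 m/day.
Travel time t = L / v = 1220 / 0.2326 = 5245 days = 14.36 years.

14.4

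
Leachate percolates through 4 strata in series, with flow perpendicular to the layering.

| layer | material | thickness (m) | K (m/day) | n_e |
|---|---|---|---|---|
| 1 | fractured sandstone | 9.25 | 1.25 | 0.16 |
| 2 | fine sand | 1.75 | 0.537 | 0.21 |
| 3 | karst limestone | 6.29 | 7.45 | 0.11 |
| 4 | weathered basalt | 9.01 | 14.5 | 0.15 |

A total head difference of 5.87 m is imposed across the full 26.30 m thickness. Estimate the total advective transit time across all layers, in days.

8.04

With flow normal to the layers, continuity requires the same specific discharge q through every layer.
Σ(b_i/K_i) = 9.25/1.25 + 1.75/0.537 + 6.29/7.45 + 9.01/14.5 = 12.12 d.
q = Δh / Σ(b_i/K_i) = 5.87 / 12.12 = 0.4841 m/day.
In each layer the seepage velocity is v_i = q/n_i, so the layer transit time is t_i = b_i·n_i / q:
  layer 1 (fractured sandstone): t_1 = 9.25 × 0.16 / 0.4841 = 3.057 d
  layer 2 (fine sand): t_2 = 1.75 × 0.21 / 0.4841 = 0.7591 d
  layer 3 (karst limestone): t_3 = 6.29 × 0.11 / 0.4841 = 1.429 d
  layer 4 (weathered basalt): t_4 = 9.01 × 0.15 / 0.4841 = 2.792 d
Total t = Σ t_i = 8.037 days.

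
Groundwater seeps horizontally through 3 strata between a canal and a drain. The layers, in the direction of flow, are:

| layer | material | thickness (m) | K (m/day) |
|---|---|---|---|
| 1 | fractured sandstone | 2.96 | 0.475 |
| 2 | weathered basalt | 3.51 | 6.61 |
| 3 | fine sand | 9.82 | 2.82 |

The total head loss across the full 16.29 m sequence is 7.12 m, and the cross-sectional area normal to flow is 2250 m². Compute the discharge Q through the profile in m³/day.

1560

Flow is perpendicular to layering, so the layers act in series and the equivalent K is the thickness-weighted harmonic mean.
Total thickness L = 2.96 + 3.51 + 9.82 = 16.29 m.
Σ(b_i/K_i) = 2.96/0.475 + 3.51/6.61 + 9.82/2.82 = 10.24 d.
K_eq = L / Σ(b_i/K_i) = 16.29 / 10.24 = 1.590 m/day.
Q = K_eq · A · (Δh/L) = 1.590 × 2250 × (7.12/16.29) = 1564 m³/day.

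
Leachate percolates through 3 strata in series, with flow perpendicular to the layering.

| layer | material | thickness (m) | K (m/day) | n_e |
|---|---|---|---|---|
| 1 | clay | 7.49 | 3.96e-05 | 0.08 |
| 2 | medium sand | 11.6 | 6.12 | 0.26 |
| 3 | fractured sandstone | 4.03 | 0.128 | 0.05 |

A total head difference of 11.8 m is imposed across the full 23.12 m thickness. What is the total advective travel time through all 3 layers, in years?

With flow normal to the layers, continuity requires the same specific discharge q through every layer.
Σ(b_i/K_i) = 7.49/3.96e-05 + 11.6/6.12 + 4.03/0.128 = 1.892e+05 d.
q = Δh / Σ(b_i/K_i) = 11.8 / 1.892e+05 = 6.238e-05 m/day.
In each layer the seepage velocity is v_i = q/n_i, so the layer transit time is t_i = b_i·n_i / q:
  layer 1 (clay): t_1 = 7.49 × 0.08 / 6.238e-05 = 9606 d
  layer 2 (medium sand): t_2 = 11.6 × 0.26 / 6.238e-05 = 48352 d
  layer 3 (fractured sandstone): t_3 = 4.03 × 0.05 / 6.238e-05 = 3230 d
Total t = Σ t_i = 61188 days = 167.5 years.

168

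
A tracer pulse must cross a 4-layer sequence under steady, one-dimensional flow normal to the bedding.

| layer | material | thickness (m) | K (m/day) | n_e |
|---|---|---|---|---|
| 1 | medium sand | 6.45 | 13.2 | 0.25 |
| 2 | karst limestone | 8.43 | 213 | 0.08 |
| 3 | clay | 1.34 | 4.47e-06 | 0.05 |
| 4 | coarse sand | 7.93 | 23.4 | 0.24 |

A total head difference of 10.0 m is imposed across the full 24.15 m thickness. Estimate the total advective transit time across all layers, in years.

349

With flow normal to the layers, continuity requires the same specific discharge q through every layer.
Σ(b_i/K_i) = 6.45/13.2 + 8.43/213 + 1.34/4.47e-06 + 7.93/23.4 = 2.998e+05 d.
q = Δh / Σ(b_i/K_i) = 10.0 / 2.998e+05 = 3.336e-05 m/day.
In each layer the seepage velocity is v_i = q/n_i, so the layer transit time is t_i = b_i·n_i / q:
  layer 1 (medium sand): t_1 = 6.45 × 0.25 / 3.336e-05 = 48339 d
  layer 2 (karst limestone): t_2 = 8.43 × 0.08 / 3.336e-05 = 20217 d
  layer 3 (clay): t_3 = 1.34 × 0.05 / 3.336e-05 = 2009 d
  layer 4 (coarse sand): t_4 = 7.93 × 0.24 / 3.336e-05 = 57054 d
Total t = Σ t_i = 1.276e+05 days = 349.4 years.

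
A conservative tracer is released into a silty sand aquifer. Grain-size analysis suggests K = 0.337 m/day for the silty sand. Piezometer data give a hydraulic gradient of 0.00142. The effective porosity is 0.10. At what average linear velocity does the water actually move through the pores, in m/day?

Hydraulic gradient i = 0.00142.
Darcy flux q = K · i = 0.3370 × 0.001420 = 0.0004785 m/day.
Seepage velocity v = q / n_e = 0.0004785 / 0.10 = 0.004785 m/day.

0.00479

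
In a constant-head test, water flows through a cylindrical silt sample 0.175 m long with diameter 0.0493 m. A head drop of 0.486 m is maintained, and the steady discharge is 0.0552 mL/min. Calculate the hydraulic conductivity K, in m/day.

0.0150

Cross-sectional area A = π·(d/2)² = π × (0.0493/2)² = 0.001909 m².
Convert discharge: 0.0552 mL/min = 9.200e-10 m³/s.
Darcy's law rearranged: K = Q·L / (A·Δh) = 9.200e-10 × 0.175 / (0.001909 × 0.486) = 1.735e-07 m/s = 0.01499 m/day.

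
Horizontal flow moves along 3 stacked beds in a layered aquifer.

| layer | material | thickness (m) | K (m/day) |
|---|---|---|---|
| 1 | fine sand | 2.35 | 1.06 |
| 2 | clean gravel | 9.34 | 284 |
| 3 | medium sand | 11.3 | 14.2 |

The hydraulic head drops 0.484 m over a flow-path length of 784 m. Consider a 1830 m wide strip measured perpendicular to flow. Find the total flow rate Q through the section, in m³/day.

3180

Flow is parallel to layering, so each bed carries its own Darcy discharge and the transmissivities add.
Σ(K_i·b_i) = 1.06×2.35 + 284×9.34 + 14.2×11.3 = 2816 m²/day.
Hydraulic gradient i = Δh / L = 0.484 / 784 = 0.0006173.
Q = Σ(K_i·b_i) · W · i = 2816 × 1830 × 0.0006173 = 3181 m³/day.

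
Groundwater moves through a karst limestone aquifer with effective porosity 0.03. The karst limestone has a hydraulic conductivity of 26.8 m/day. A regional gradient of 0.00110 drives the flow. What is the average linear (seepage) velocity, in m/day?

Hydraulic gradient i = 0.00110.
Darcy flux q = K · i = 26.80 × 0.001100 = 0.02948 m/day.
Seepage velocity v = q / n_e = 0.02948 / 0.03 = 0.9827 m/day.

0.983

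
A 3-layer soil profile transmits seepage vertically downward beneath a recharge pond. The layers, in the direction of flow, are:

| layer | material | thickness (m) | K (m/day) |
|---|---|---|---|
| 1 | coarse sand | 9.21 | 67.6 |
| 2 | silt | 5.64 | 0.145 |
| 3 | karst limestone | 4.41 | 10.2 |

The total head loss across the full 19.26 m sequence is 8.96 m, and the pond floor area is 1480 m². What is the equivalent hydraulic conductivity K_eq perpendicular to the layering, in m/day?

Flow is perpendicular to layering, so the layers act in series and the equivalent K is the thickness-weighted harmonic mean.
Total thickness L = 9.21 + 5.64 + 4.41 = 19.26 m.
Σ(b_i/K_i) = 9.21/67.6 + 5.64/0.145 + 4.41/10.2 = 39.47 d.
K_eq = L / Σ(b_i/K_i) = 19.26 / 39.47 = 0.4880 m/day.

0.488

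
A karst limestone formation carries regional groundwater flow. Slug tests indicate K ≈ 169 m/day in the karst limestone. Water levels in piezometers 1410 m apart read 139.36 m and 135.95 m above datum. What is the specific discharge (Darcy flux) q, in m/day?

0.409

Hydraulic gradient i = (139.36 − 135.95) / 1410 = 3.41 / 1410 = 0.002418.
Specific discharge q = K · i = 169.0 × 0.002418 = 0.4087 m/day.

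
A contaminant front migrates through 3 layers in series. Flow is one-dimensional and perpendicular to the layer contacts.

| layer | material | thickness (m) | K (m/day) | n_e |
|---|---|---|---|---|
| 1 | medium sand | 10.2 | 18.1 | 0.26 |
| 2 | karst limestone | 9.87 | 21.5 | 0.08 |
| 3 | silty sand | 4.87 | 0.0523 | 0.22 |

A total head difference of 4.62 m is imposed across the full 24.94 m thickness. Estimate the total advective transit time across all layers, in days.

With flow normal to the layers, continuity requires the same specific discharge q through every layer.
Σ(b_i/K_i) = 10.2/18.1 + 9.87/21.5 + 4.87/0.0523 = 94.14 d.
q = Δh / Σ(b_i/K_i) = 4.62 / 94.14 = 0.04908 m/day.
In each layer the seepage velocity is v_i = q/n_i, so the layer transit time is t_i = b_i·n_i / q:
  layer 1 (medium sand): t_1 = 10.2 × 0.26 / 0.04908 = 54.04 d
  layer 2 (karst limestone): t_2 = 9.87 × 0.08 / 0.04908 = 16.09 d
  layer 3 (silty sand): t_3 = 4.87 × 0.22 / 0.04908 = 21.83 d
Total t = Σ t_i = 91.96 days.

92.0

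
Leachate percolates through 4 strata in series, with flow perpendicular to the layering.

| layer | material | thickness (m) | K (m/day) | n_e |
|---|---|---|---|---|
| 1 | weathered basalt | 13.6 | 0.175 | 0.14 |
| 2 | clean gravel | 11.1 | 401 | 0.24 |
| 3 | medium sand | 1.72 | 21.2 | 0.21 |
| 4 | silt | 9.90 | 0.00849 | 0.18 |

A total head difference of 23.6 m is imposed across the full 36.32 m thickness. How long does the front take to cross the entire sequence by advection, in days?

354

With flow normal to the layers, continuity requires the same specific discharge q through every layer.
Σ(b_i/K_i) = 13.6/0.175 + 11.1/401 + 1.72/21.2 + 9.90/0.00849 = 1244 d.
q = Δh / Σ(b_i/K_i) = 23.6 / 1244 = 0.01897 m/day.
In each layer the seepage velocity is v_i = q/n_i, so the layer transit time is t_i = b_i·n_i / q:
  layer 1 (weathered basalt): t_1 = 13.6 × 0.14 / 0.01897 = 100.4 d
  layer 2 (clean gravel): t_2 = 11.1 × 0.24 / 0.01897 = 140.4 d
  layer 3 (medium sand): t_3 = 1.72 × 0.21 / 0.01897 = 19.04 d
  layer 4 (silt): t_4 = 9.90 × 0.18 / 0.01897 = 93.93 d
Total t = Σ t_i = 353.7 days.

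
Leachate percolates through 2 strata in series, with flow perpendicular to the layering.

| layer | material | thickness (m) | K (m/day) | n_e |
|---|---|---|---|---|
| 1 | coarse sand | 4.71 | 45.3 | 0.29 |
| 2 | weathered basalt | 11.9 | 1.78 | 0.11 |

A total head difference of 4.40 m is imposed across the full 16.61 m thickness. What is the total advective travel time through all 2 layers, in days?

4.13

With flow normal to the layers, continuity requires the same specific discharge q through every layer.
Σ(b_i/K_i) = 4.71/45.3 + 11.9/1.78 = 6.789 d.
q = Δh / Σ(b_i/K_i) = 4.40 / 6.789 = 0.6481 m/day.
In each layer the seepage velocity is v_i = q/n_i, so the layer transit time is t_i = b_i·n_i / q:
  layer 1 (coarse sand): t_1 = 4.71 × 0.29 / 0.6481 = 2.108 d
  layer 2 (weathered basalt): t_2 = 11.9 × 0.11 / 0.6481 = 2.020 d
Total t = Σ t_i = 4.127 days.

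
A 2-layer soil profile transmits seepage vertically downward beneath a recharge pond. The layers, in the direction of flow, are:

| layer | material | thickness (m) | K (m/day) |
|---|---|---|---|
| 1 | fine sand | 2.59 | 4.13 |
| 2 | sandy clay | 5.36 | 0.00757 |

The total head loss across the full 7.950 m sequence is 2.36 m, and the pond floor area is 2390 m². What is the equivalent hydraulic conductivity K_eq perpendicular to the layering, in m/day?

0.0112

Flow is perpendicular to layering, so the layers act in series and the equivalent K is the thickness-weighted harmonic mean.
Total thickness L = 2.59 + 5.36 = 7.950 m.
Σ(b_i/K_i) = 2.59/4.13 + 5.36/0.00757 = 708.7 d.
K_eq = L / Σ(b_i/K_i) = 7.950 / 708.7 = 0.01122 m/day.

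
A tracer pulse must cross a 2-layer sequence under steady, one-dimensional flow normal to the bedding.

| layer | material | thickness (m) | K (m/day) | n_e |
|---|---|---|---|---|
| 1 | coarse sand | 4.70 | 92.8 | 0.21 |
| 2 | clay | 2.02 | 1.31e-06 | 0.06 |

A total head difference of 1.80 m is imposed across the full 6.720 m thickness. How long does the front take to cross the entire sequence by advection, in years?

With flow normal to the layers, continuity requires the same specific discharge q through every layer.
Σ(b_i/K_i) = 4.70/92.8 + 2.02/1.31e-06 = 1.542e+06 d.
q = Δh / Σ(b_i/K_i) = 1.80 / 1.542e+06 = 1.167e-06 m/day.
In each layer the seepage velocity is v_i = q/n_i, so the layer transit time is t_i = b_i·n_i / q:
  layer 1 (coarse sand): t_1 = 4.70 × 0.21 / 1.167e-06 = 8.455e+05 d
  layer 2 (clay): t_2 = 2.02 × 0.06 / 1.167e-06 = 1.038e+05 d
Total t = Σ t_i = 9.493e+05 days = 2599 years.

2600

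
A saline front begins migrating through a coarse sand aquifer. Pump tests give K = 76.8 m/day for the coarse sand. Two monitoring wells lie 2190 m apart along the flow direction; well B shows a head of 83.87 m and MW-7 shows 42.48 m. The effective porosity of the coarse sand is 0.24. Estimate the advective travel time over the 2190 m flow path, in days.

Hydraulic gradient i = (83.87 − 42.48) / 2190 = 41.39 / 2190 = 0.01890.
Darcy flux q = K · i = 76.80 × 0.01890 = 1.451 m/day.
Seepage velocity v = q / n_e = 1.451 / 0.24 = 6.048 m/day.
Travel time t = L / v = 2190 / 6.048 = 362.1 days.

362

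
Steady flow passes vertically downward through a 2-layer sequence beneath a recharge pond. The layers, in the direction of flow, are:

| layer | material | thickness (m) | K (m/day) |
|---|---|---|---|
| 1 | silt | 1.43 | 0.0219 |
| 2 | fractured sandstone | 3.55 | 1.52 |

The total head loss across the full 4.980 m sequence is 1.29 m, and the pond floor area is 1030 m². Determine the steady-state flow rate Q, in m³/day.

Flow is perpendicular to layering, so the layers act in series and the equivalent K is the thickness-weighted harmonic mean.
Total thickness L = 1.43 + 3.55 = 4.980 m.
Σ(b_i/K_i) = 1.43/0.0219 + 3.55/1.52 = 67.63 d.
K_eq = L / Σ(b_i/K_i) = 4.980 / 67.63 = 0.07363 m/day.
Q = K_eq · A · (Δh/L) = 0.07363 × 1030 × (1.29/4.980) = 19.65 m³/day.

19.6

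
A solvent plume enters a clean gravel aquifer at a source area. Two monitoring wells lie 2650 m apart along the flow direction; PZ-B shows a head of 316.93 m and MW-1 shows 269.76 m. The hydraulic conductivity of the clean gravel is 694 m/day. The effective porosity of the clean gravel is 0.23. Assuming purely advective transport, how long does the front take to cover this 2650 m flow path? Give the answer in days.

49.3

Hydraulic gradient i = (316.93 − 269.76) / 2650 = 47.17 / 2650 = 0.01780.
Darcy flux q = K · i = 694.0 × 0.01780 = 12.35 m/day.
Seepage velocity v = q / n_e = 12.35 / 0.23 = 53.71 m/day.
Travel time t = L / v = 2650 / 53.71 = 49.34 days.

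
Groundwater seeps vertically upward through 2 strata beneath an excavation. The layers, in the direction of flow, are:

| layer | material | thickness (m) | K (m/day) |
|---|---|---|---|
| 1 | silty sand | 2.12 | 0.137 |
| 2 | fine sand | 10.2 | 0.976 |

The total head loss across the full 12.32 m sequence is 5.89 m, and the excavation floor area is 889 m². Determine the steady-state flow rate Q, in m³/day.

Flow is perpendicular to layering, so the layers act in series and the equivalent K is the thickness-weighted harmonic mean.
Total thickness L = 2.12 + 10.2 = 12.32 m.
Σ(b_i/K_i) = 2.12/0.137 + 10.2/0.976 = 25.93 d.
K_eq = L / Σ(b_i/K_i) = 12.32 / 25.93 = 0.4752 m/day.
Q = K_eq · A · (Δh/L) = 0.4752 × 889 × (5.89/12.32) = 202.0 m³/day.

202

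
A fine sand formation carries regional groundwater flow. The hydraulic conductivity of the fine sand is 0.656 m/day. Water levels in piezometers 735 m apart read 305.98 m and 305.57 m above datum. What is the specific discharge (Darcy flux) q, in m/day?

0.000366

Hydraulic gradient i = (305.98 − 305.57) / 735 = 0.41 / 735 = 0.0005578.
Specific discharge q = K · i = 0.6560 × 0.0005578 = 0.0003659 m/day.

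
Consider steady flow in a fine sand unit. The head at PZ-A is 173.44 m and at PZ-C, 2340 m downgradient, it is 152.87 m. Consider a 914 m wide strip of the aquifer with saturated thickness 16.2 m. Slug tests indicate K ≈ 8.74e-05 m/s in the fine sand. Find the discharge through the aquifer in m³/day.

Convert K: 8.74e-05 m/s × 86400 = 7.551 m/day.
Cross-sectional area A = 914 × 16.2 = 14807 m².
Hydraulic gradient i = (173.44 − 152.87) / 2340 = 20.57 / 2340 = 0.008791.
Darcy's law: Q = K · A · i = 7.551 × 14807 × 0.008791 = 982.9 m³/day.

983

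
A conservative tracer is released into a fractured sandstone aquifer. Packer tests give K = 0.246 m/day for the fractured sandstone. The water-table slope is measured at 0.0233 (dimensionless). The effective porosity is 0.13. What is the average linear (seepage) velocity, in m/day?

Hydraulic gradient i = 0.0233.
Darcy flux q = K · i = 0.2460 × 0.02330 = 0.005732 m/day.
Seepage velocity v = q / n_e = 0.005732 / 0.13 = 0.04409 m/day.

0.0441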